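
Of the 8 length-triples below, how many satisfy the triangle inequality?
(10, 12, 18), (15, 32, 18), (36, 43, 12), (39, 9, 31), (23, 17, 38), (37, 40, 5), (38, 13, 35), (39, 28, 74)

(10,12,18): 10+12 > 18 → valid
(15,18,32): 15+18 > 32 → valid
(12,36,43): 12+36 > 43 → valid
(9,31,39): 9+31 > 39 → valid
(17,23,38): 17+23 > 38 → valid
(5,37,40): 5+37 > 40 → valid
(13,35,38): 13+35 > 38 → valid
(28,39,74): 28+39 ≤ 74 → not valid
7 of the 8 triples form a triangle.

7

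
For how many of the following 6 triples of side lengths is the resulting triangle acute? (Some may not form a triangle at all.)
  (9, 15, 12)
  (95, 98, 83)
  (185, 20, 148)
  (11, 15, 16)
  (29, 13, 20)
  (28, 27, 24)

3

(9,15,12): 9²+12² = 225 = 15² → right
(95,98,83): 83²+95² = 15914 > 9604 = 98² → acute
(185,20,148): 20+148 ≤ 185, not a triangle
(11,15,16): 11²+15² = 346 > 256 = 16² → acute
(29,13,20): 13²+20² = 569 < 841 = 29² → obtuse
(28,27,24): 24²+27² = 1305 > 784 = 28² → acute
3 of the 6 are acute.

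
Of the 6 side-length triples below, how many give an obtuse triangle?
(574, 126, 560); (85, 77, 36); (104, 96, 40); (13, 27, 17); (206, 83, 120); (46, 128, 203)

(574,126,560): 126²+560² = 329476 = 574² → right
(85,77,36): 36²+77² = 7225 = 85² → right
(104,96,40): 40²+96² = 10816 = 104² → right
(13,27,17): 13²+17² = 458 < 729 = 27² → obtuse
(206,83,120): 83+120 ≤ 206, not a triangle
(46,128,203): 46+128 ≤ 203, not a triangle
1 of the 6 is obtuse.

1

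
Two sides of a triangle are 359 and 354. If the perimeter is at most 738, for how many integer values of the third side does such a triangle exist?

20

Triangle inequality: 5 < x < 713. Perimeter ≤ 738 gives x ≤ 738 − 359 − 354 = 25.
So 5 < x ≤ 25; integers 6 through 25: 20 values.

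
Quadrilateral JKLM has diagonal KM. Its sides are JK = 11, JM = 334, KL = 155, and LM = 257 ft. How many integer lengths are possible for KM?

From triangle JKM: 323 < KM < 345.
From triangle LKM: 102 < KM < 412.
Intersection: 323 < KM < 345, so integers 324 through 344: 21 values.

21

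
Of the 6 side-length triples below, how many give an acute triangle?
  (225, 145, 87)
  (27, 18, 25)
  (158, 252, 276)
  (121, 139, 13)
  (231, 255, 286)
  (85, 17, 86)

4

(225,145,87): 87²+145² = 28594 < 50625 = 225² → obtuse
(27,18,25): 18²+25² = 949 > 729 = 27² → acute
(158,252,276): 158²+252² = 88468 > 76176 = 276² → acute
(121,139,13): 13+121 ≤ 139, not a triangle
(231,255,286): 231²+255² = 118386 > 81796 = 286² → acute
(85,17,86): 17²+85² = 7514 > 7396 = 86² → acute
4 of the 6 are acute.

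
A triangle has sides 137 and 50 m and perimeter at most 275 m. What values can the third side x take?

87 < x ≤ 88

Triangle inequality alone gives 87 < x < 187.
The perimeter condition gives x ≤ 275 − 137 − 50 = 88.
Intersecting the two: 87 < x ≤ 88.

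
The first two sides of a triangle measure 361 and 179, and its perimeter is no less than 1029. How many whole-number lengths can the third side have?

51

Triangle inequality: 182 < x < 540. Perimeter ≥ 1029 gives x ≥ 1029 − 361 − 179 = 489.
So 489 ≤ x < 540; integers 489 through 539: 51 values.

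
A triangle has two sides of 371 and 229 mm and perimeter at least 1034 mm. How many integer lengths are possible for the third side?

Triangle inequality: 142 < x < 600. Perimeter ≥ 1034 gives x ≥ 1034 − 371 − 229 = 434.
So 434 ≤ x < 600; integers 434 through 599: 166 values.

166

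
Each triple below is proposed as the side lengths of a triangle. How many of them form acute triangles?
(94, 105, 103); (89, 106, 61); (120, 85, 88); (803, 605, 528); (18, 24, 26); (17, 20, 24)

5

(94,105,103): 94²+103² = 19445 > 11025 = 105² → acute
(89,106,61): 61²+89² = 11642 > 11236 = 106² → acute
(120,85,88): 85²+88² = 14969 > 14400 = 120² → acute
(803,605,528): 528²+605² = 644809 = 803² → right
(18,24,26): 18²+24² = 900 > 676 = 26² → acute
(17,20,24): 17²+20² = 689 > 576 = 24² → acute
5 of the 6 are acute.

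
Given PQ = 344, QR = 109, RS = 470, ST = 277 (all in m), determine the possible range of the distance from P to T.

The maximum is all hops collinear in one direction: 344 + 109 + 470 + 277 = 1200.
The longest hop is 470; the others sum to 730. Since 470 ≤ 730, the path can fold back on itself completely, so the minimum distance is 0.

0 ≤ PT ≤ 1200 m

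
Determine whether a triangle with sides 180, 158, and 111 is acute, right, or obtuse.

acute

Compare the square of the longest side to the sum of squares of the other two: 111² + 158² = 37285 > 32400 = 180².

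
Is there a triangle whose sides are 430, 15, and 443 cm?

The longest side is 443, and the other two sum to 445.
Since 445 > 443, the triangle inequality holds.

Yes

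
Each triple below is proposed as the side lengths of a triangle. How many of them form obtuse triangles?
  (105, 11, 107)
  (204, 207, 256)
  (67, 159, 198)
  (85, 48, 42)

3

(105,11,107): 11²+105² = 11146 < 11449 = 107² → obtuse
(204,207,256): 204²+207² = 84465 > 65536 = 256² → acute
(67,159,198): 67²+159² = 29770 < 39204 = 198² → obtuse
(85,48,42): 42²+48² = 4068 < 7225 = 85² → obtuse
3 of the 4 are obtuse.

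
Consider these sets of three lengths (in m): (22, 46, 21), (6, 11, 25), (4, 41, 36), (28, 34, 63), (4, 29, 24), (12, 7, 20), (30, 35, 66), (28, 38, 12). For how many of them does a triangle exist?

1

(21,22,46): 21+22 ≤ 46 → not valid
(6,11,25): 6+11 ≤ 25 → not valid
(4,36,41): 4+36 ≤ 41 → not valid
(28,34,63): 28+34 ≤ 63 → not valid
(4,24,29): 4+24 ≤ 29 → not valid
(7,12,20): 7+12 ≤ 20 → not valid
(30,35,66): 30+35 ≤ 66 → not valid
(12,28,38): 12+28 > 38 → valid
1 of the 8 triples forms a triangle.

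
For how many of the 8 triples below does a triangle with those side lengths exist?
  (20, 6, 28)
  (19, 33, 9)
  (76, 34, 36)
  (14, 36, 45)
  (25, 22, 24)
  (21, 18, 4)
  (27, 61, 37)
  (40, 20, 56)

5

(6,20,28): 6+20 ≤ 28 → not valid
(9,19,33): 9+19 ≤ 33 → not valid
(34,36,76): 34+36 ≤ 76 → not valid
(14,36,45): 14+36 > 45 → valid
(22,24,25): 22+24 > 25 → valid
(4,18,21): 4+18 > 21 → valid
(27,37,61): 27+37 > 61 → valid
(20,40,56): 20+40 > 56 → valid
5 of the 8 triples form a triangle.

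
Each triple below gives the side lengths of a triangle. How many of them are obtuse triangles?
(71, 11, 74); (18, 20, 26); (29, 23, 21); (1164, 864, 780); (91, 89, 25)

(71,11,74): 11²+71² = 5162 < 5476 = 74² → obtuse
(18,20,26): 18²+20² = 724 > 676 = 26² → acute
(29,23,21): 21²+23² = 970 > 841 = 29² → acute
(1164,864,780): 780²+864² = 1354896 = 1164² → right
(91,89,25): 25²+89² = 8546 > 8281 = 91² → acute
1 of the 5 is obtuse.

1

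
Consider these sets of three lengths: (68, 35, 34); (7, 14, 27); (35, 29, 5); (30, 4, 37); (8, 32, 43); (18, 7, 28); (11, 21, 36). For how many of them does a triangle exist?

1

(34,35,68): 34+35 > 68 → valid
(7,14,27): 7+14 ≤ 27 → not valid
(5,29,35): 5+29 ≤ 35 → not valid
(4,30,37): 4+30 ≤ 37 → not valid
(8,32,43): 8+32 ≤ 43 → not valid
(7,18,28): 7+18 ≤ 28 → not valid
(11,21,36): 11+21 ≤ 36 → not valid
1 of the 7 triples forms a triangle.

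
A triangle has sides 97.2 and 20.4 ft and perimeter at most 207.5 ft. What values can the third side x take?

76.8 < x ≤ 89.9 ft

Triangle inequality alone gives 76.8 < x < 117.6.
The perimeter condition gives x ≤ 207.5 − 97.2 − 20.4 = 89.9.
Intersecting the two: 76.8 < x ≤ 89.9.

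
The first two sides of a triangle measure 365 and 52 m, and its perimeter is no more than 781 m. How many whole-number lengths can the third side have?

Triangle inequality: 313 < x < 417. Perimeter ≤ 781 gives x ≤ 781 − 365 − 52 = 364.
So 313 < x ≤ 364; integers 314 through 364: 51 values.

51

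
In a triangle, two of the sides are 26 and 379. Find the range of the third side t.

By the triangle inequality, t must be less than 26 + 379 = 405 and greater than |26 − 379| = 353.

353 < t < 405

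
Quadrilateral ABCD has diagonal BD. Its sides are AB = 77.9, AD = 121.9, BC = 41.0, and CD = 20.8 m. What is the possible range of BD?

From triangle ABD: |77.9 − 121.9| < BD < 77.9 + 121.9, i.e. 44.0 < BD < 199.8.
From triangle CBD: 20.2 < BD < 61.8.
Both must hold, so BD lies in the intersection.

44.0 < BD < 61.8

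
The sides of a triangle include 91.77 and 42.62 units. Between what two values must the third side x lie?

By the triangle inequality, x must be less than 91.77 + 42.62 = 134.39 and greater than |91.77 − 42.62| = 49.15.

49.15 < x < 134.39 (units)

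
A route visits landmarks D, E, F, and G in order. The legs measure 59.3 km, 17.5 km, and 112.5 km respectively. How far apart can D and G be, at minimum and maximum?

The maximum is all hops collinear in one direction: 59.3 + 17.5 + 112.5 = 189.3.
The longest hop is 112.5; the others sum to 76.8. Folding the others back against it leaves at least 112.5 − 76.8 = 35.7.

35.7 ≤ DG ≤ 189.3 km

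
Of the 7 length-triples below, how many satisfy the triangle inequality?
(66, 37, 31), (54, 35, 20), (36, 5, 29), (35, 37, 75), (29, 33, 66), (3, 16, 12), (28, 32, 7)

(31,37,66): 31+37 > 66 → valid
(20,35,54): 20+35 > 54 → valid
(5,29,36): 5+29 ≤ 36 → not valid
(35,37,75): 35+37 ≤ 75 → not valid
(29,33,66): 29+33 ≤ 66 → not valid
(3,12,16): 3+12 ≤ 16 → not valid
(7,28,32): 7+28 > 32 → valid
3 of the 7 triples form a triangle.

3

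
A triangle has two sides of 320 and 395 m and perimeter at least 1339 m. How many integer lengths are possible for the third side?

Triangle inequality: 75 < x < 715. Perimeter ≥ 1339 gives x ≥ 1339 − 320 − 395 = 624.
So 624 ≤ x < 715; integers 624 through 714: 91 values.

91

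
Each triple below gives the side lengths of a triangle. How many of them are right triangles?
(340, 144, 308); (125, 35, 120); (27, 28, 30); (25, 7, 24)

(340,144,308): 144²+308² = 115600 = 340² → right
(125,35,120): 35²+120² = 15625 = 125² → right
(27,28,30): 27²+28² = 1513 > 900 = 30² → acute
(25,7,24): 7²+24² = 625 = 25² → right
3 of the 4 are right.

3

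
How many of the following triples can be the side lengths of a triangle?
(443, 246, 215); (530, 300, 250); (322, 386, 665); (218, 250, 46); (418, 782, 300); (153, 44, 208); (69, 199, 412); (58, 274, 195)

4

(215,246,443): 215+246 > 443 → valid
(250,300,530): 250+300 > 530 → valid
(322,386,665): 322+386 > 665 → valid
(46,218,250): 46+218 > 250 → valid
(300,418,782): 300+418 ≤ 782 → not valid
(44,153,208): 44+153 ≤ 208 → not valid
(69,199,412): 69+199 ≤ 412 → not valid
(58,195,274): 58+195 ≤ 274 → not valid
4 of the 8 triples form a triangle.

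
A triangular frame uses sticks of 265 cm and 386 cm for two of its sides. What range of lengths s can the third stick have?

121 < s < 651

By the triangle inequality, s must be less than 265 + 386 = 651 and greater than |265 − 386| = 121.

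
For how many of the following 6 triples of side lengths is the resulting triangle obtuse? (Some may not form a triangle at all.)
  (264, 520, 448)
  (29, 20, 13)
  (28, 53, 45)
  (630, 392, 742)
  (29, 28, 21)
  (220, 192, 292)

1

(264,520,448): 264²+448² = 270400 = 520² → right
(29,20,13): 13²+20² = 569 < 841 = 29² → obtuse
(28,53,45): 28²+45² = 2809 = 53² → right
(630,392,742): 392²+630² = 550564 = 742² → right
(29,28,21): 21²+28² = 1225 > 841 = 29² → acute
(220,192,292): 192²+220² = 85264 = 292² → right
1 of the 6 is obtuse.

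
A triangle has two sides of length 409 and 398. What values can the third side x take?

11 < x < 807

By the triangle inequality, x must be less than 409 + 398 = 807 and greater than |409 − 398| = 11.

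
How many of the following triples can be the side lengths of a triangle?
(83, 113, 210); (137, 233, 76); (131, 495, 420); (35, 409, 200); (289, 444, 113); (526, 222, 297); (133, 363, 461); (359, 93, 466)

(83,113,210): 83+113 ≤ 210 → not valid
(76,137,233): 76+137 ≤ 233 → not valid
(131,420,495): 131+420 > 495 → valid
(35,200,409): 35+200 ≤ 409 → not valid
(113,289,444): 113+289 ≤ 444 → not valid
(222,297,526): 222+297 ≤ 526 → not valid
(133,363,461): 133+363 > 461 → valid
(93,359,466): 93+359 ≤ 466 → not valid
2 of the 8 triples form a triangle.

2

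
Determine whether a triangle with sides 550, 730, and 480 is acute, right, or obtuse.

Compare the square of the longest side to the sum of squares of the other two: 480² + 550² = 532900 = 730².

right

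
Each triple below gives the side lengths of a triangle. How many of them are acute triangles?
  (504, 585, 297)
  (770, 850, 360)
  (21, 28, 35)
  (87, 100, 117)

(504,585,297): 297²+504² = 342225 = 585² → right
(770,850,360): 360²+770² = 722500 = 850² → right
(21,28,35): 21²+28² = 1225 = 35² → right
(87,100,117): 87²+100² = 17569 > 13689 = 117² → acute
1 of the 4 is acute.

1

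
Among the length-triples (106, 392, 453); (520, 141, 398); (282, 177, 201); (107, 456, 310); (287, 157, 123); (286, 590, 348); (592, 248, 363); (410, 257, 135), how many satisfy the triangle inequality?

(106,392,453): 106+392 > 453 → valid
(141,398,520): 141+398 > 520 → valid
(177,201,282): 177+201 > 282 → valid
(107,310,456): 107+310 ≤ 456 → not valid
(123,157,287): 123+157 ≤ 287 → not valid
(286,348,590): 286+348 > 590 → valid
(248,363,592): 248+363 > 592 → valid
(135,257,410): 135+257 ≤ 410 → not valid
5 of the 8 triples form a triangle.

5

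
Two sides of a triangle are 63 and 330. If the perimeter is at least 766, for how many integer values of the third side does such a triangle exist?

20

Triangle inequality: 267 < x < 393. Perimeter ≥ 766 gives x ≥ 766 − 63 − 330 = 373.
So 373 ≤ x < 393; integers 373 through 392: 20 values.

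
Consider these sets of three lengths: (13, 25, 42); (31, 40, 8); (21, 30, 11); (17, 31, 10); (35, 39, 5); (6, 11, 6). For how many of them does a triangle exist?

(13,25,42): 13+25 ≤ 42 → not valid
(8,31,40): 8+31 ≤ 40 → not valid
(11,21,30): 11+21 > 30 → valid
(10,17,31): 10+17 ≤ 31 → not valid
(5,35,39): 5+35 > 39 → valid
(6,6,11): 6+6 > 11 → valid
3 of the 6 triples form a triangle.

3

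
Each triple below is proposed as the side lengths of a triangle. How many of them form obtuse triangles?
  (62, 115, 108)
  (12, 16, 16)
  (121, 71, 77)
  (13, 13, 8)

(62,115,108): 62²+108² = 15508 > 13225 = 115² → acute
(12,16,16): 12²+16² = 400 > 256 = 16² → acute
(121,71,77): 71²+77² = 10970 < 14641 = 121² → obtuse
(13,13,8): 8²+13² = 233 > 169 = 13² → acute
1 of the 4 is obtuse.

1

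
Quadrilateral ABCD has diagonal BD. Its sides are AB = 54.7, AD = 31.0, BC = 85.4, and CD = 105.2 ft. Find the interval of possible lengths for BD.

From triangle ABD: |54.7 − 31.0| < BD < 54.7 + 31.0, i.e. 23.7 < BD < 85.7.
From triangle CBD: 19.8 < BD < 190.6.
Both must hold, so BD lies in the intersection.

23.7 < BD < 85.7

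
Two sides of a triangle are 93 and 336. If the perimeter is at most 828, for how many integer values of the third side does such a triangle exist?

Triangle inequality: 243 < x < 429. Perimeter ≤ 828 gives x ≤ 828 − 93 − 336 = 399.
So 243 < x ≤ 399; integers 244 through 399: 156 values.

156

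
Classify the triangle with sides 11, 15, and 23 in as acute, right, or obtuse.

obtuse

Compare the square of the longest side to the sum of squares of the other two: 11² + 15² = 346 < 529 = 23².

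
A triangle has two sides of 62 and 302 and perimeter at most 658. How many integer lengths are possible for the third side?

54

Triangle inequality: 240 < x < 364. Perimeter ≤ 658 gives x ≤ 658 − 62 − 302 = 294.
So 240 < x ≤ 294; integers 241 through 294: 54 values.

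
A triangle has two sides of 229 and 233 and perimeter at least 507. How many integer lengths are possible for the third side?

Triangle inequality: 4 < x < 462. Perimeter ≥ 507 gives x ≥ 507 − 229 − 233 = 45.
So 45 ≤ x < 462; integers 45 through 461: 417 values.

417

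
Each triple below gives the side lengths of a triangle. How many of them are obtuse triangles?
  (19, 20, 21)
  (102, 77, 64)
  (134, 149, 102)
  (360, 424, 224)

(19,20,21): 19²+20² = 761 > 441 = 21² → acute
(102,77,64): 64²+77² = 10025 < 10404 = 102² → obtuse
(134,149,102): 102²+134² = 28360 > 22201 = 149² → acute
(360,424,224): 224²+360² = 179776 = 424² → right
1 of the 4 is obtuse.

1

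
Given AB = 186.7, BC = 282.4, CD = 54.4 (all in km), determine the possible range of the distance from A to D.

The maximum is all hops collinear in one direction: 186.7 + 282.4 + 54.4 = 523.5.
The longest hop is 282.4; the others sum to 241.1. Folding the others back against it leaves at least 282.4 − 241.1 = 41.3.

41.3 ≤ AD ≤ 523.5 km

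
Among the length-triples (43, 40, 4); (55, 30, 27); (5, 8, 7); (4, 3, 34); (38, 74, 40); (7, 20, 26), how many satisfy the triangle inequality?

(4,40,43): 4+40 > 43 → valid
(27,30,55): 27+30 > 55 → valid
(5,7,8): 5+7 > 8 → valid
(3,4,34): 3+4 ≤ 34 → not valid
(38,40,74): 38+40 > 74 → valid
(7,20,26): 7+20 > 26 → valid
5 of the 6 triples form a triangle.

5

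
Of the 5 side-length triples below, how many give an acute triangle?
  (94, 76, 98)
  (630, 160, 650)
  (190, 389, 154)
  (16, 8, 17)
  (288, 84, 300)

2

(94,76,98): 76²+94² = 14612 > 9604 = 98² → acute
(630,160,650): 160²+630² = 422500 = 650² → right
(190,389,154): 154+190 ≤ 389, not a triangle
(16,8,17): 8²+16² = 320 > 289 = 17² → acute
(288,84,300): 84²+288² = 90000 = 300² → right
2 of the 5 are acute.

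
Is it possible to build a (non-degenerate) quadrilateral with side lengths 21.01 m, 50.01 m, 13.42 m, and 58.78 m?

Yes

A quadrilateral exists iff every side is shorter than the sum of the others — equivalently, the longest side is less than the sum of the rest.
Longest side 58.78 < 84.44 (sum of the remaining 3), so yes.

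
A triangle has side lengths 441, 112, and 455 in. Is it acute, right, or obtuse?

Compare the square of the longest side to the sum of squares of the other two: 112² + 441² = 207025 = 455².

right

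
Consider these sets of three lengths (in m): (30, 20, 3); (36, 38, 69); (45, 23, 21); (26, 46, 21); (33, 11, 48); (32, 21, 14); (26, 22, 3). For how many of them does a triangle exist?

3

(3,20,30): 3+20 ≤ 30 → not valid
(36,38,69): 36+38 > 69 → valid
(21,23,45): 21+23 ≤ 45 → not valid
(21,26,46): 21+26 > 46 → valid
(11,33,48): 11+33 ≤ 48 → not valid
(14,21,32): 14+21 > 32 → valid
(3,22,26): 3+22 ≤ 26 → not valid
3 of the 7 triples form a triangle.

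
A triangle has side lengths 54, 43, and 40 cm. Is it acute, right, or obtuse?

acute

Compare the square of the longest side to the sum of squares of the other two: 40² + 43² = 3449 > 2916 = 54².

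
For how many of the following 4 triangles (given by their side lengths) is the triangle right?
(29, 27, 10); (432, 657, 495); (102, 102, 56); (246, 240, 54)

2

(29,27,10): 10²+27² = 829 < 841 = 29² → obtuse
(432,657,495): 432²+495² = 431649 = 657² → right
(102,102,56): 56²+102² = 13540 > 10404 = 102² → acute
(246,240,54): 54²+240² = 60516 = 246² → right
2 of the 4 are right.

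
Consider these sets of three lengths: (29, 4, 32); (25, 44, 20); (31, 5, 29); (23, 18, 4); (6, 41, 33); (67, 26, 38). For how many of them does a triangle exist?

3

(4,29,32): 4+29 > 32 → valid
(20,25,44): 20+25 > 44 → valid
(5,29,31): 5+29 > 31 → valid
(4,18,23): 4+18 ≤ 23 → not valid
(6,33,41): 6+33 ≤ 41 → not valid
(26,38,67): 26+38 ≤ 67 → not valid
3 of the 6 triples form a triangle.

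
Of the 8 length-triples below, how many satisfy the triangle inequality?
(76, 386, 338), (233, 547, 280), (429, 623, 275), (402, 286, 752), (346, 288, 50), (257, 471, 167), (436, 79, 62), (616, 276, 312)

2

(76,338,386): 76+338 > 386 → valid
(233,280,547): 233+280 ≤ 547 → not valid
(275,429,623): 275+429 > 623 → valid
(286,402,752): 286+402 ≤ 752 → not valid
(50,288,346): 50+288 ≤ 346 → not valid
(167,257,471): 167+257 ≤ 471 → not valid
(62,79,436): 62+79 ≤ 436 → not valid
(276,312,616): 276+312 ≤ 616 → not valid
2 of the 8 triples form a triangle.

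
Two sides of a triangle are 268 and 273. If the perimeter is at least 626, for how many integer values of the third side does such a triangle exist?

456

Triangle inequality: 5 < x < 541. Perimeter ≥ 626 gives x ≥ 626 − 268 − 273 = 85.
So 85 ≤ x < 541; integers 85 through 540: 456 values.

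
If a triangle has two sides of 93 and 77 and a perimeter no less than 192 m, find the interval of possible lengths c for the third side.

Triangle inequality alone gives 16 < c < 170.
The perimeter condition gives c ≥ 192 − 93 − 77 = 22.
Intersecting the two: 22 ≤ c < 170.

22 ≤ c < 170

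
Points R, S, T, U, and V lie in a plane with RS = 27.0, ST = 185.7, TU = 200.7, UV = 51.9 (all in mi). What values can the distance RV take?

The maximum is all hops collinear in one direction: 27.0 + 185.7 + 200.7 + 51.9 = 465.3.
The longest hop is 200.7; the others sum to 264.6. Since 200.7 ≤ 264.6, the path can fold back on itself completely, so the minimum distance is 0.

0 ≤ RV ≤ 465.3 mi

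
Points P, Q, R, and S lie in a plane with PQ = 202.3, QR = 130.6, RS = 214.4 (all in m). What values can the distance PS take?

0 ≤ PS ≤ 547.3 m

The maximum is all hops collinear in one direction: 202.3 + 130.6 + 214.4 = 547.3.
The longest hop is 214.4; the others sum to 332.9. Since 214.4 ≤ 332.9, the path can fold back on itself completely, so the minimum distance is 0.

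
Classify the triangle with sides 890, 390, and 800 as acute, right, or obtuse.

right

Compare the square of the longest side to the sum of squares of the other two: 390² + 800² = 792100 = 890².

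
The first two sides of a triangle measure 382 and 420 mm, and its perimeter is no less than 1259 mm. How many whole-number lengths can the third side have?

345

Triangle inequality: 38 < x < 802. Perimeter ≥ 1259 gives x ≥ 1259 − 382 − 420 = 457.
So 457 ≤ x < 802; integers 457 through 801: 345 values.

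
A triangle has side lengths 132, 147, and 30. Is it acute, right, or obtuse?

Compare the square of the longest side to the sum of squares of the other two: 30² + 132² = 18324 < 21609 = 147².

obtuse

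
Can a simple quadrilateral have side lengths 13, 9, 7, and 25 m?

Yes

A quadrilateral exists iff every side is shorter than the sum of the others — equivalently, the longest side is less than the sum of the rest.
Longest side 25 < 29 (sum of the remaining 3), so yes.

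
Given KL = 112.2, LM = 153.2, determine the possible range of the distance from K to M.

41.0 ≤ KM ≤ 265.4

By the triangle inequality, |112.2 − 153.2| ≤ KM ≤ 112.2 + 153.2.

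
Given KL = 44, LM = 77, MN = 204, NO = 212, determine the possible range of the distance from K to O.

The maximum is all hops collinear in one direction: 44 + 77 + 204 + 212 = 537.
The longest hop is 212; the others sum to 325. Since 212 ≤ 325, the path can fold back on itself completely, so the minimum distance is 0.

0 ≤ KO ≤ 537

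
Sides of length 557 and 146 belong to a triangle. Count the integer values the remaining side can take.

291

The third side lies in the open interval (411, 703).
Integers from 412 to 702 inclusive: 702 − 412 + 1 = 291.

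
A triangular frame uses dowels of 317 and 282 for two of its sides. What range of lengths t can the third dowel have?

35 < t < 599

By the triangle inequality, t must be less than 317 + 282 = 599 and greater than |317 − 282| = 35.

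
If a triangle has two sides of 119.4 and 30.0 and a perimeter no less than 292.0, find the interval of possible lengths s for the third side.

Triangle inequality alone gives 89.4 < s < 149.4.
The perimeter condition gives s ≥ 292.0 − 119.4 − 30.0 = 142.6.
Intersecting the two: 142.6 ≤ s < 149.4.

142.6 ≤ s < 149.4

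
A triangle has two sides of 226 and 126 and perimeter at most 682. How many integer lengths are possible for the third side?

Triangle inequality: 100 < x < 352. Perimeter ≤ 682 gives x ≤ 682 − 226 − 126 = 330.
So 100 < x ≤ 330; integers 101 through 330: 230 values.

230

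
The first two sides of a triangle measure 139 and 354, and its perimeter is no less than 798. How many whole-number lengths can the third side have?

188

Triangle inequality: 215 < x < 493. Perimeter ≥ 798 gives x ≥ 798 − 139 − 354 = 305.
So 305 ≤ x < 493; integers 305 through 492: 188 values.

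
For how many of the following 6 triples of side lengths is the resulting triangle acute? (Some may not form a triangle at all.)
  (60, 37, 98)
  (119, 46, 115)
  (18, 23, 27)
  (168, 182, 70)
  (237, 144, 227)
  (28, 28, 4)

4

(60,37,98): 37+60 ≤ 98, not a triangle
(119,46,115): 46²+115² = 15341 > 14161 = 119² → acute
(18,23,27): 18²+23² = 853 > 729 = 27² → acute
(168,182,70): 70²+168² = 33124 = 182² → right
(237,144,227): 144²+227² = 72265 > 56169 = 237² → acute
(28,28,4): 4²+28² = 800 > 784 = 28² → acute
4 of the 6 are acute.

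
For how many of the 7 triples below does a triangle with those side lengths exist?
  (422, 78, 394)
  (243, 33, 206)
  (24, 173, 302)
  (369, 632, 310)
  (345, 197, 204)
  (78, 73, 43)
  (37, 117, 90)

5

(78,394,422): 78+394 > 422 → valid
(33,206,243): 33+206 ≤ 243 → not valid
(24,173,302): 24+173 ≤ 302 → not valid
(310,369,632): 310+369 > 632 → valid
(197,204,345): 197+204 > 345 → valid
(43,73,78): 43+73 > 78 → valid
(37,90,117): 37+90 > 117 → valid
5 of the 7 triples form a triangle.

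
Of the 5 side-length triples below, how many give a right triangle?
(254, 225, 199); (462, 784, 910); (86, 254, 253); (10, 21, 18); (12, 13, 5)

(254,225,199): 199²+225² = 90226 > 64516 = 254² → acute
(462,784,910): 462²+784² = 828100 = 910² → right
(86,254,253): 86²+253² = 71405 > 64516 = 254² → acute
(10,21,18): 10²+18² = 424 < 441 = 21² → obtuse
(12,13,5): 5²+12² = 169 = 13² → right
2 of the 5 are right.

2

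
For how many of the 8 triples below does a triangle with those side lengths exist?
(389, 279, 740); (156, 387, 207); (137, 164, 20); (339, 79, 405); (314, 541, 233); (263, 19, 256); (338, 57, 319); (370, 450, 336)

(279,389,740): 279+389 ≤ 740 → not valid
(156,207,387): 156+207 ≤ 387 → not valid
(20,137,164): 20+137 ≤ 164 → not valid
(79,339,405): 79+339 > 405 → valid
(233,314,541): 233+314 > 541 → valid
(19,256,263): 19+256 > 263 → valid
(57,319,338): 57+319 > 338 → valid
(336,370,450): 336+370 > 450 → valid
5 of the 8 triples form a triangle.

5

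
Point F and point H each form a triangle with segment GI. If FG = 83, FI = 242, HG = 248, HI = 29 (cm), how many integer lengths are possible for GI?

57

From triangle FGI: 159 < GI < 325.
From triangle HGI: 219 < GI < 277.
Intersection: 219 < GI < 277, so integers 220 through 276: 57 values.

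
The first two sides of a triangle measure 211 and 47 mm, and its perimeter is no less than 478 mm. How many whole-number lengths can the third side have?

38

Triangle inequality: 164 < x < 258. Perimeter ≥ 478 gives x ≥ 478 − 211 − 47 = 220.
So 220 ≤ x < 258; integers 220 through 257: 38 values.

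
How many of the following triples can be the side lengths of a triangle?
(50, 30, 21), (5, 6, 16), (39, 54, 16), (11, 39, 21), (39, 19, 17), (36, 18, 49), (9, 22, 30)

(21,30,50): 21+30 > 50 → valid
(5,6,16): 5+6 ≤ 16 → not valid
(16,39,54): 16+39 > 54 → valid
(11,21,39): 11+21 ≤ 39 → not valid
(17,19,39): 17+19 ≤ 39 → not valid
(18,36,49): 18+36 > 49 → valid
(9,22,30): 9+22 > 30 → valid
4 of the 7 triples form a triangle.

4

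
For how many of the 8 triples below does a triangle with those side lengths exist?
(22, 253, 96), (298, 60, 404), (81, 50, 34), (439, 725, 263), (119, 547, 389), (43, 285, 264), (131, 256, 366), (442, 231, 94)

(22,96,253): 22+96 ≤ 253 → not valid
(60,298,404): 60+298 ≤ 404 → not valid
(34,50,81): 34+50 > 81 → valid
(263,439,725): 263+439 ≤ 725 → not valid
(119,389,547): 119+389 ≤ 547 → not valid
(43,264,285): 43+264 > 285 → valid
(131,256,366): 131+256 > 366 → valid
(94,231,442): 94+231 ≤ 442 → not valid
3 of the 8 triples form a triangle.

3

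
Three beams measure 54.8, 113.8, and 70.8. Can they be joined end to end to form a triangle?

Yes

The longest side is 113.8, and the other two sum to 125.6.
Since 125.6 > 113.8, the triangle inequality holds.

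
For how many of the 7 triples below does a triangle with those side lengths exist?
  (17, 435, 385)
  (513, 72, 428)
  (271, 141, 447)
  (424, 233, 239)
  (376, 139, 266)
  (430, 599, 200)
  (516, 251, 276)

4

(17,385,435): 17+385 ≤ 435 → not valid
(72,428,513): 72+428 ≤ 513 → not valid
(141,271,447): 141+271 ≤ 447 → not valid
(233,239,424): 233+239 > 424 → valid
(139,266,376): 139+266 > 376 → valid
(200,430,599): 200+430 > 599 → valid
(251,276,516): 251+276 > 516 → valid
4 of the 7 triples form a triangle.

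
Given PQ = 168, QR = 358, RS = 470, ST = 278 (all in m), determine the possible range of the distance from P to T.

The maximum is all hops collinear in one direction: 168 + 358 + 470 + 278 = 1274.
The longest hop is 470; the others sum to 804. Since 470 ≤ 804, the path can fold back on itself completely, so the minimum distance is 0.

0 ≤ PT ≤ 1274 m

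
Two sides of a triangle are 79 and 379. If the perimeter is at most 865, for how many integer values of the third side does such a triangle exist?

Triangle inequality: 300 < x < 458. Perimeter ≤ 865 gives x ≤ 865 − 79 − 379 = 407.
So 300 < x ≤ 407; integers 301 through 407: 107 values.

107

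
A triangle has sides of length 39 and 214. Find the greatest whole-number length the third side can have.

252

The third side must be strictly less than 39 + 214 = 253.
The largest integer below 253 is 252.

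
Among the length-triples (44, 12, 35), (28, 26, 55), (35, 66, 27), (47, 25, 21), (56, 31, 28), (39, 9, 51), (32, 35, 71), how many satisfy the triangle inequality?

(12,35,44): 12+35 > 44 → valid
(26,28,55): 26+28 ≤ 55 → not valid
(27,35,66): 27+35 ≤ 66 → not valid
(21,25,47): 21+25 ≤ 47 → not valid
(28,31,56): 28+31 > 56 → valid
(9,39,51): 9+39 ≤ 51 → not valid
(32,35,71): 32+35 ≤ 71 → not valid
2 of the 7 triples form a triangle.

2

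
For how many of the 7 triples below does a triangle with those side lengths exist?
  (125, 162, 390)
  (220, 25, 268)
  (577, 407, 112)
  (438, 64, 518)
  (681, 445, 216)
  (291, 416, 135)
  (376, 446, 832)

(125,162,390): 125+162 ≤ 390 → not valid
(25,220,268): 25+220 ≤ 268 → not valid
(112,407,577): 112+407 ≤ 577 → not valid
(64,438,518): 64+438 ≤ 518 → not valid
(216,445,681): 216+445 ≤ 681 → not valid
(135,291,416): 135+291 > 416 → valid
(376,446,832): 376+446 ≤ 832 → not valid
1 of the 7 triples forms a triangle.

1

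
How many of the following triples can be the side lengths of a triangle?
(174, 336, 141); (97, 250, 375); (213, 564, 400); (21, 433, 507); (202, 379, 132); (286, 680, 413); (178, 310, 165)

3

(141,174,336): 141+174 ≤ 336 → not valid
(97,250,375): 97+250 ≤ 375 → not valid
(213,400,564): 213+400 > 564 → valid
(21,433,507): 21+433 ≤ 507 → not valid
(132,202,379): 132+202 ≤ 379 → not valid
(286,413,680): 286+413 > 680 → valid
(165,178,310): 165+178 > 310 → valid
3 of the 7 triples form a triangle.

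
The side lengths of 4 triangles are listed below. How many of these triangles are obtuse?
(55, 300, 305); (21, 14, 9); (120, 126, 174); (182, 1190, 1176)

1

(55,300,305): 55²+300² = 93025 = 305² → right
(21,14,9): 9²+14² = 277 < 441 = 21² → obtuse
(120,126,174): 120²+126² = 30276 = 174² → right
(182,1190,1176): 182²+1176² = 1416100 = 1190² → right
1 of the 4 is obtuse.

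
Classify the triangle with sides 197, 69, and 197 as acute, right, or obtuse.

Compare the square of the longest side to the sum of squares of the other two: 69² + 197² = 43570 > 38809 = 197².

acute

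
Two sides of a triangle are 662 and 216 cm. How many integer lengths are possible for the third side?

The third side lies in the open interval (446, 878).
Integers from 447 to 877 inclusive: 877 − 447 + 1 = 431.

431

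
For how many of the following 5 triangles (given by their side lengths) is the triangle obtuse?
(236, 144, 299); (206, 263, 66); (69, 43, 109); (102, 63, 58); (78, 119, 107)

4

(236,144,299): 144²+236² = 76432 < 89401 = 299² → obtuse
(206,263,66): 66²+206² = 46792 < 69169 = 263² → obtuse
(69,43,109): 43²+69² = 6610 < 11881 = 109² → obtuse
(102,63,58): 58²+63² = 7333 < 10404 = 102² → obtuse
(78,119,107): 78²+107² = 17533 > 14161 = 119² → acute
4 of the 5 are obtuse.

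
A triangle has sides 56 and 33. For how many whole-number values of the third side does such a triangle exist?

The third side lies in the open interval (23, 89).
Integers from 24 to 88 inclusive: 88 − 24 + 1 = 65.

65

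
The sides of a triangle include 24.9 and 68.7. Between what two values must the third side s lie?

43.8 < s < 93.6

By the triangle inequality, s must be less than 24.9 + 68.7 = 93.6 and greater than |24.9 − 68.7| = 43.8.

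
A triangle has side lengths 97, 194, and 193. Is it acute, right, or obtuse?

Compare the square of the longest side to the sum of squares of the other two: 97² + 193² = 46658 > 37636 = 194².

acute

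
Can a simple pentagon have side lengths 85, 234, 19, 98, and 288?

Yes

A pentagon exists iff every side is shorter than the sum of the others — equivalently, the longest side is less than the sum of the rest.
Longest side 288 < 436 (sum of the remaining 4), so yes.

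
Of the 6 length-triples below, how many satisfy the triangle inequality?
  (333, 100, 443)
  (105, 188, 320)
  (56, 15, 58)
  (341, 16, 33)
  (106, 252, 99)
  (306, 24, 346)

1

(100,333,443): 100+333 ≤ 443 → not valid
(105,188,320): 105+188 ≤ 320 → not valid
(15,56,58): 15+56 > 58 → valid
(16,33,341): 16+33 ≤ 341 → not valid
(99,106,252): 99+106 ≤ 252 → not valid
(24,306,346): 24+306 ≤ 346 → not valid
1 of the 6 triples forms a triangle.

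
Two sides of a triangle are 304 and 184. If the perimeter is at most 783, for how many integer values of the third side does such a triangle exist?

175

Triangle inequality: 120 < x < 488. Perimeter ≤ 783 gives x ≤ 783 − 304 − 184 = 295.
So 120 < x ≤ 295; integers 121 through 295: 175 values.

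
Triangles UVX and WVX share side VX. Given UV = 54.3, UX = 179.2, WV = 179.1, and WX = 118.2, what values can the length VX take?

124.9 < VX < 233.5

From triangle UVX: |54.3 − 179.2| < VX < 54.3 + 179.2, i.e. 124.9 < VX < 233.5.
From triangle WVX: 60.9 < VX < 297.3.
Both must hold, so VX lies in the intersection.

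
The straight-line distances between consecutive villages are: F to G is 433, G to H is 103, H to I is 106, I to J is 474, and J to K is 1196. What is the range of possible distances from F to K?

The maximum is all hops collinear in one direction: 433 + 103 + 106 + 474 + 1196 = 2312.
The longest hop is 1196; the others sum to 1116. Folding the others back against it leaves at least 1196 − 1116 = 80.

80 ≤ FK ≤ 2312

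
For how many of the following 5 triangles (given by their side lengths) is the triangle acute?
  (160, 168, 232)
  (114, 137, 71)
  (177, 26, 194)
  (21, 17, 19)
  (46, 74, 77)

(160,168,232): 160²+168² = 53824 = 232² → right
(114,137,71): 71²+114² = 18037 < 18769 = 137² → obtuse
(177,26,194): 26²+177² = 32005 < 37636 = 194² → obtuse
(21,17,19): 17²+19² = 650 > 441 = 21² → acute
(46,74,77): 46²+74² = 7592 > 5929 = 77² → acute
2 of the 5 are acute.

2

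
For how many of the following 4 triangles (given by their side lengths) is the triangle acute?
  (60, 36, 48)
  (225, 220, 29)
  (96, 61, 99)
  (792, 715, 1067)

1

(60,36,48): 36²+48² = 3600 = 60² → right
(225,220,29): 29²+220² = 49241 < 50625 = 225² → obtuse
(96,61,99): 61²+96² = 12937 > 9801 = 99² → acute
(792,715,1067): 715²+792² = 1138489 = 1067² → right
1 of the 4 is acute.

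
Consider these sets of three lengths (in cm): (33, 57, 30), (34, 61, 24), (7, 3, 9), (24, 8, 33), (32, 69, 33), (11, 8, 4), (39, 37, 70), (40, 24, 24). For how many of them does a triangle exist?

5

(30,33,57): 30+33 > 57 → valid
(24,34,61): 24+34 ≤ 61 → not valid
(3,7,9): 3+7 > 9 → valid
(8,24,33): 8+24 ≤ 33 → not valid
(32,33,69): 32+33 ≤ 69 → not valid
(4,8,11): 4+8 > 11 → valid
(37,39,70): 37+39 > 70 → valid
(24,24,40): 24+24 > 40 → valid
5 of the 8 triples form a triangle.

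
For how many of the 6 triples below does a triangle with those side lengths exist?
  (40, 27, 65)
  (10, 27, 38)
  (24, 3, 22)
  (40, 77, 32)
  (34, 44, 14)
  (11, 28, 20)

4

(27,40,65): 27+40 > 65 → valid
(10,27,38): 10+27 ≤ 38 → not valid
(3,22,24): 3+22 > 24 → valid
(32,40,77): 32+40 ≤ 77 → not valid
(14,34,44): 14+34 > 44 → valid
(11,20,28): 11+20 > 28 → valid
4 of the 6 triples form a triangle.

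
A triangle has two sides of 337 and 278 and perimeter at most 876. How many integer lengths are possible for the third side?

Triangle inequality: 59 < x < 615. Perimeter ≤ 876 gives x ≤ 876 − 337 − 278 = 261.
So 59 < x ≤ 261; integers 60 through 261: 202 values.

202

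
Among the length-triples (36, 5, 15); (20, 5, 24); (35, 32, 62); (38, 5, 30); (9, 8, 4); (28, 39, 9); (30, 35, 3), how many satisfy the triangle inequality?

3

(5,15,36): 5+15 ≤ 36 → not valid
(5,20,24): 5+20 > 24 → valid
(32,35,62): 32+35 > 62 → valid
(5,30,38): 5+30 ≤ 38 → not valid
(4,8,9): 4+8 > 9 → valid
(9,28,39): 9+28 ≤ 39 → not valid
(3,30,35): 3+30 ≤ 35 → not valid
3 of the 7 triples form a triangle.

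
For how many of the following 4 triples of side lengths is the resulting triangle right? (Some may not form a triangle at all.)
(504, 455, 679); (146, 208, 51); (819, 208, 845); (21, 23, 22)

2

(504,455,679): 455²+504² = 461041 = 679² → right
(146,208,51): 51+146 ≤ 208, not a triangle
(819,208,845): 208²+819² = 714025 = 845² → right
(21,23,22): 21²+22² = 925 > 529 = 23² → acute
2 of the 4 are right.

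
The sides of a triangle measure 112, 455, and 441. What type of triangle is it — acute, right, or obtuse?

Compare the square of the longest side to the sum of squares of the other two: 112² + 441² = 207025 = 455².

right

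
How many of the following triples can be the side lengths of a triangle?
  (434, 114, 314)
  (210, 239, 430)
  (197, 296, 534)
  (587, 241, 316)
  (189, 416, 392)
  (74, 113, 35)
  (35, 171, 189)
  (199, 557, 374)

(114,314,434): 114+314 ≤ 434 → not valid
(210,239,430): 210+239 > 430 → valid
(197,296,534): 197+296 ≤ 534 → not valid
(241,316,587): 241+316 ≤ 587 → not valid
(189,392,416): 189+392 > 416 → valid
(35,74,113): 35+74 ≤ 113 → not valid
(35,171,189): 35+171 > 189 → valid
(199,374,557): 199+374 > 557 → valid
4 of the 8 triples form a triangle.

4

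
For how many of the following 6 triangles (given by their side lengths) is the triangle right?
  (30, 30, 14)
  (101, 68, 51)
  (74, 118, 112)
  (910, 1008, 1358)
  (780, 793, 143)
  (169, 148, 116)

2

(30,30,14): 14²+30² = 1096 > 900 = 30² → acute
(101,68,51): 51²+68² = 7225 < 10201 = 101² → obtuse
(74,118,112): 74²+112² = 18020 > 13924 = 118² → acute
(910,1008,1358): 910²+1008² = 1844164 = 1358² → right
(780,793,143): 143²+780² = 628849 = 793² → right
(169,148,116): 116²+148² = 35360 > 28561 = 169² → acute
2 of the 6 are right.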